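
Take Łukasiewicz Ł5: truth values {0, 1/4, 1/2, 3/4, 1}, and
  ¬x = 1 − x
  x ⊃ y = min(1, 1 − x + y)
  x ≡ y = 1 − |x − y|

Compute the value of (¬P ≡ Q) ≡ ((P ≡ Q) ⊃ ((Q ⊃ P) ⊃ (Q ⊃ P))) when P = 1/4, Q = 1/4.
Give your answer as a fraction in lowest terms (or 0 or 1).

¬P = ¬1/4 = 3/4
¬P ≡ Q = 3/4 ≡ 1/4 = 1/2
P ≡ Q = 1/4 ≡ 1/4 = 1
Q ⊃ P = 1/4 ⊃ 1/4 = 1
Q ⊃ P = 1/4 ⊃ 1/4 = 1
(Q ⊃ P) ⊃ (Q ⊃ P) = 1 ⊃ 1 = 1
(P ≡ Q) ⊃ ((Q ⊃ P) ⊃ (Q ⊃ P)) = 1 ⊃ 1 = 1
(¬P ≡ Q) ≡ ((P ≡ Q) ⊃ ((Q ⊃ P) ⊃ (Q ⊃ P))) = 1/2 ≡ 1 = 1/2

1/2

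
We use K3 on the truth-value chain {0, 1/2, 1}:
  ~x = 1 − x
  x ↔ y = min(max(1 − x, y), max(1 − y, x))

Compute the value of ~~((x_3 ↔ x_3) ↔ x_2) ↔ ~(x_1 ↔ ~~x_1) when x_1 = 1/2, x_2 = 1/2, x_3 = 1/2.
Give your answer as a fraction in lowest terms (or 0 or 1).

x_3 ↔ x_3 = 1/2 ↔ 1/2 = 1/2
(x_3 ↔ x_3) ↔ x_2 = 1/2 ↔ 1/2 = 1/2
~((x_3 ↔ x_3) ↔ x_2) = ~1/2 = 1/2
~~((x_3 ↔ x_3) ↔ x_2) = ~1/2 = 1/2
~x_1 = ~1/2 = 1/2
~~x_1 = ~1/2 = 1/2
x_1 ↔ ~~x_1 = 1/2 ↔ 1/2 = 1/2
~(x_1 ↔ ~~x_1) = ~1/2 = 1/2
~~((x_3 ↔ x_3) ↔ x_2) ↔ ~(x_1 ↔ ~~x_1) = 1/2 ↔ 1/2 = 1/2

1/2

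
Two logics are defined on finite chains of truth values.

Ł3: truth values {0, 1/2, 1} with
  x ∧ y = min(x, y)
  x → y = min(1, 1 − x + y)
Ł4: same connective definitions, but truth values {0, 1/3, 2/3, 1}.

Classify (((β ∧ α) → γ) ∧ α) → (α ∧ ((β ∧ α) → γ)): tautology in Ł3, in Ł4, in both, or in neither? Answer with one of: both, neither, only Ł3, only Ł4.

In Ł3: every assignment gives 1 — tautology.
In Ł4: every assignment gives 1 — tautology.

both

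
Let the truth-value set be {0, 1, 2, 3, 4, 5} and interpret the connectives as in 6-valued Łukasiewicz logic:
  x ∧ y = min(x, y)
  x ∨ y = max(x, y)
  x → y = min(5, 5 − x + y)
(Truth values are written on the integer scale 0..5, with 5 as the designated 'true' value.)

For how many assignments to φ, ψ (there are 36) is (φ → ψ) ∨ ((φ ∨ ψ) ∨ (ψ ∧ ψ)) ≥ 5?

26

value 5: 26 assignments (counts)
value 4: 7 assignments
value 3: 3 assignments
So 26 of the 36 assignments meet the threshold.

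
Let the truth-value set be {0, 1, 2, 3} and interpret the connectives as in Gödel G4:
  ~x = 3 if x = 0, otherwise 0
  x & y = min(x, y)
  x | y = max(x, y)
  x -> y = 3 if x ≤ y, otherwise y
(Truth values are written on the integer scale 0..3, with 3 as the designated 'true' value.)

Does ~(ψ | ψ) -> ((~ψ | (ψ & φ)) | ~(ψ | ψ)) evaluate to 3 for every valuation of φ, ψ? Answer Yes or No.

Yes

φ = 0, ψ = 0 ↦ 3
φ = 0, ψ = 1 ↦ 3
φ = 0, ψ = 2 ↦ 3
φ = 0, ψ = 3 ↦ 3
φ = 1, ψ = 0 ↦ 3
φ = 1, ψ = 1 ↦ 3
φ = 1, ψ = 2 ↦ 3
φ = 1, ψ = 3 ↦ 3
φ = 2, ψ = 0 ↦ 3
φ = 2, ψ = 1 ↦ 3
φ = 2, ψ = 2 ↦ 3
φ = 2, ψ = 3 ↦ 3
φ = 3, ψ = 0 ↦ 3
φ = 3, ψ = 1 ↦ 3
φ = 3, ψ = 2 ↦ 3
φ = 3, ψ = 3 ↦ 3
Every assignment gives a value ≥ 3.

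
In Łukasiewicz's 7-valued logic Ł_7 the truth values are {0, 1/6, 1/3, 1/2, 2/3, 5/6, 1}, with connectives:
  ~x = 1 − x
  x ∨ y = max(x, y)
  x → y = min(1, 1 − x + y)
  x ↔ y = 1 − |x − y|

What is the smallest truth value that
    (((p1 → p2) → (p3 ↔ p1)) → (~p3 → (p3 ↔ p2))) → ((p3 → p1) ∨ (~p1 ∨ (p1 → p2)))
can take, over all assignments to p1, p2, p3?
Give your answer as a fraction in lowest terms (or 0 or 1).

Take p1 = 1/2, p2 = 0, p3 = 1:
p1 → p2 = 1/2 → 0 = 1/2
p3 ↔ p1 = 1 ↔ 1/2 = 1/2
(p1 → p2) → (p3 ↔ p1) = 1/2 → 1/2 = 1
~p3 = ~1 = 0
p3 ↔ p2 = 1 ↔ 0 = 0
~p3 → (p3 ↔ p2) = 0 → 0 = 1
((p1 → p2) → (p3 ↔ p1)) → (~p3 → (p3 ↔ p2)) = 1 → 1 = 1
p3 → p1 = 1 → 1/2 = 1/2
~p1 = ~1/2 = 1/2
p1 → p2 = 1/2 → 0 = 1/2
~p1 ∨ (p1 → p2) = 1/2 ∨ 1/2 = 1/2
(p3 → p1) ∨ (~p1 ∨ (p1 → p2)) = 1/2 ∨ 1/2 = 1/2
(((p1 → p2) → (p3 ↔ p1)) → (~p3 → (p3 ↔ p2))) → ((p3 → p1) ∨ (~p1 ∨ (p1 → p2))) = 1 → 1/2 = 1/2
No assignment yields a value below 1/2, so this is the minimum.

1/2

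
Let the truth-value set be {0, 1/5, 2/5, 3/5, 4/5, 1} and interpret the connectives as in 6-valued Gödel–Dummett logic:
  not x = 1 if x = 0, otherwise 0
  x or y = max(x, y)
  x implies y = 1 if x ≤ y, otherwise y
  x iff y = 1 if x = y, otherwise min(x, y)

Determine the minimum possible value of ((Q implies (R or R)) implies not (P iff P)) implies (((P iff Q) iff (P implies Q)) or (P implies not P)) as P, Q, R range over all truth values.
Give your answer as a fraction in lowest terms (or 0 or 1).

1/5

Take P = 1/5, Q = 2/5, R = 0:
R or R = 0 or 0 = 0
Q implies (R or R) = 2/5 implies 0 = 0
P iff P = 1/5 iff 1/5 = 1
not (P iff P) = not 1 = 0
(Q implies (R or R)) implies not (P iff P) = 0 implies 0 = 1
P iff Q = 1/5 iff 2/5 = 1/5
P implies Q = 1/5 implies 2/5 = 1
(P iff Q) iff (P implies Q) = 1/5 iff 1 = 1/5
not P = not 1/5 = 0
P implies not P = 1/5 implies 0 = 0
((P iff Q) iff (P implies Q)) or (P implies not P) = 1/5 or 0 = 1/5
((Q implies (R or R)) implies not (P iff P)) implies (((P iff Q) iff (P implies Q)) or (P implies not P)) = 1 implies 1/5 = 1/5
No assignment yields a value below 1/5, so this is the minimum.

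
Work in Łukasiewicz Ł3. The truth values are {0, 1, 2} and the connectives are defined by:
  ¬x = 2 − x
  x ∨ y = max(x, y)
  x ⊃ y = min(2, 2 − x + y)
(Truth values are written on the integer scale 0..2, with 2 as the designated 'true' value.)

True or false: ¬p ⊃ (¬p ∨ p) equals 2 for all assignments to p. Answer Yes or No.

Yes

p = 0 ↦ 2
p = 1 ↦ 2
p = 2 ↦ 2
Every assignment gives a value ≥ 2.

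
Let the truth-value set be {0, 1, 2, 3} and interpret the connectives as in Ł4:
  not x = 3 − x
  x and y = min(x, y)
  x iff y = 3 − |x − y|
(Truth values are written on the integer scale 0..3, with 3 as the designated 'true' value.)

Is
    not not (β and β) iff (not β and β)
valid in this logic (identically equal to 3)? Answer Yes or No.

Counterexample: take β = 2.
β and β = 2 and 2 = 2
not (β and β) = not 2 = 1
not not (β and β) = not 1 = 2
not β = not 2 = 1
not β and β = 1 and 2 = 1
not not (β and β) iff (not β and β) = 2 iff 1 = 2
This gives 2 ≠ 3.

No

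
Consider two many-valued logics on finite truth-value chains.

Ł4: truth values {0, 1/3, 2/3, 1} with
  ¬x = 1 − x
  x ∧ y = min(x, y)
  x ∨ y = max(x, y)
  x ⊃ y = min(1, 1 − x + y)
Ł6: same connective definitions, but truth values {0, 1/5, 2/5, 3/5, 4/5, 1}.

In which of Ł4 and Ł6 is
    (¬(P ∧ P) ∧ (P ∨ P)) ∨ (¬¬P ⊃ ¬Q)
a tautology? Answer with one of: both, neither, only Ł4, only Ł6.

neither

In Ł4: at P = 1/3, Q = 1 the value is 2/3 — not a tautology.
In Ł6: at P = 1/5, Q = 1 the value is 4/5 — not a tautology.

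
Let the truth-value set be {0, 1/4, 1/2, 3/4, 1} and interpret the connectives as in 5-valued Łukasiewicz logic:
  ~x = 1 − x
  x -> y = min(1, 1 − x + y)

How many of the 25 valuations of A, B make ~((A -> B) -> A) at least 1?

5

value 1: 5 assignments (counts)
value 3/4: 4 assignments
value 1/2: 4 assignments
value 1/4: 3 assignments
value 0: 9 assignments
So 5 of the 25 assignments meet the threshold.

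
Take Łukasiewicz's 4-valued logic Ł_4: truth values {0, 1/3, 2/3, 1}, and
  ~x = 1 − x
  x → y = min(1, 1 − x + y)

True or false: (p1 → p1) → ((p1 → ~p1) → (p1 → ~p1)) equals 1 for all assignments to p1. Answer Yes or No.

Yes

p1 = 0 ↦ 1
p1 = 1/3 ↦ 1
p1 = 2/3 ↦ 1
p1 = 1 ↦ 1
Every assignment gives a value ≥ 1.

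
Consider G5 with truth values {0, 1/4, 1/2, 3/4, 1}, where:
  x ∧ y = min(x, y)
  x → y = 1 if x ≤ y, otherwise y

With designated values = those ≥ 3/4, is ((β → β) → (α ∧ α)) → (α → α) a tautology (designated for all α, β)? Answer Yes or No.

At α = 3/4, β = 1/2, for instance:
β → β = 1/2 → 1/2 = 1
α ∧ α = 3/4 ∧ 3/4 = 3/4
(β → β) → (α ∧ α) = 1 → 3/4 = 3/4
α → α = 3/4 → 3/4 = 1
((β → β) → (α ∧ α)) → (α → α) = 3/4 → 1 = 1
and checking the remaining 24 assignments likewise gives ≥ 3/4 in every case.

Yes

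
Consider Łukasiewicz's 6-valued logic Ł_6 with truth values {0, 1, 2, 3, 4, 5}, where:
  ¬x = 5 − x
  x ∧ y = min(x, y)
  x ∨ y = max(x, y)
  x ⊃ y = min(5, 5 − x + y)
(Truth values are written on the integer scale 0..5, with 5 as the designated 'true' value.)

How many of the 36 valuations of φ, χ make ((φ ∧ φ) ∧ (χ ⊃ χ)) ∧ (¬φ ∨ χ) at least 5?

1

value 5: 1 assignment (counts)
value 4: 3 assignments
value 3: 5 assignments
value 2: 11 assignments
value 1: 9 assignments
value 0: 7 assignments
So 1 of the 36 assignments meets the threshold.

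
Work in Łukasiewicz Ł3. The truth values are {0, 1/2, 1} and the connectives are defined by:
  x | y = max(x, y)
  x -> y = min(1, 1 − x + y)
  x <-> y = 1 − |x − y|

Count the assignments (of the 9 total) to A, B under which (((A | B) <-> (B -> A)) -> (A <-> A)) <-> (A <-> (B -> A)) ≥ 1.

5

A = 0, B = 0 ↦ 0  <
A = 0, B = 1/2 ↦ 1/2  <
A = 0, B = 1 ↦ 1  ≥
A = 1/2, B = 0 ↦ 1/2  <
A = 1/2, B = 1/2 ↦ 1/2  <
A = 1/2, B = 1 ↦ 1  ≥
A = 1, B = 0 ↦ 1  ≥
A = 1, B = 1/2 ↦ 1  ≥
A = 1, B = 1 ↦ 1  ≥
So 5 of the 9 assignments meet the threshold.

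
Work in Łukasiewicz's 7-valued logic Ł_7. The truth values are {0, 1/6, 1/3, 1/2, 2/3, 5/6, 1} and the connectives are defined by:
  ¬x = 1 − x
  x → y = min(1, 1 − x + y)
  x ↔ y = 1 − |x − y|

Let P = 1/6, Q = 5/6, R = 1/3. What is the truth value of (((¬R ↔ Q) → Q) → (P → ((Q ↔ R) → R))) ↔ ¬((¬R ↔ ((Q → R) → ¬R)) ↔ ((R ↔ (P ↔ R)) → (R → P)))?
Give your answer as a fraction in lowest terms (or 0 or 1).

1/3

¬R = ¬1/3 = 2/3
¬R ↔ Q = 2/3 ↔ 5/6 = 5/6
(¬R ↔ Q) → Q = 5/6 → 5/6 = 1
Q ↔ R = 5/6 ↔ 1/3 = 1/2
(Q ↔ R) → R = 1/2 → 1/3 = 5/6
P → ((Q ↔ R) → R) = 1/6 → 5/6 = 1
((¬R ↔ Q) → Q) → (P → ((Q ↔ R) → R)) = 1 → 1 = 1
¬R = ¬1/3 = 2/3
Q → R = 5/6 → 1/3 = 1/2
¬R = ¬1/3 = 2/3
(Q → R) → ¬R = 1/2 → 2/3 = 1
¬R ↔ ((Q → R) → ¬R) = 2/3 ↔ 1 = 2/3
P ↔ R = 1/6 ↔ 1/3 = 5/6
R ↔ (P ↔ R) = 1/3 ↔ 5/6 = 1/2
R → P = 1/3 → 1/6 = 5/6
(R ↔ (P ↔ R)) → (R → P) = 1/2 → 5/6 = 1
(¬R ↔ ((Q → R) → ¬R)) ↔ ((R ↔ (P ↔ R)) → (R → P)) = 2/3 ↔ 1 = 2/3
¬((¬R ↔ ((Q → R) → ¬R)) ↔ ((R ↔ (P ↔ R)) → (R → P))) = ¬2/3 = 1/3
(((¬R ↔ Q) → Q) → (P → ((Q ↔ R) → R))) ↔ ¬((¬R ↔ ((Q → R) → ¬R)) ↔ ((R ↔ (P ↔ R)) → (R → P))) = 1 ↔ 1/3 = 1/3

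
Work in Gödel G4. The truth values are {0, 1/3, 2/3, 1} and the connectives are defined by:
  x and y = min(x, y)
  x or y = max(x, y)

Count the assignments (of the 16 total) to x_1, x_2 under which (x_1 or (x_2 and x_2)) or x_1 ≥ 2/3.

x_1 = 0, x_2 = 0 ↦ 0  <
x_1 = 0, x_2 = 1/3 ↦ 1/3  <
x_1 = 0, x_2 = 2/3 ↦ 2/3  ≥
x_1 = 0, x_2 = 1 ↦ 1  ≥
x_1 = 1/3, x_2 = 0 ↦ 1/3  <
x_1 = 1/3, x_2 = 1/3 ↦ 1/3  <
x_1 = 1/3, x_2 = 2/3 ↦ 2/3  ≥
x_1 = 1/3, x_2 = 1 ↦ 1  ≥
x_1 = 2/3, x_2 = 0 ↦ 2/3  ≥
x_1 = 2/3, x_2 = 1/3 ↦ 2/3  ≥
x_1 = 2/3, x_2 = 2/3 ↦ 2/3  ≥
x_1 = 2/3, x_2 = 1 ↦ 1  ≥
x_1 = 1, x_2 = 0 ↦ 1  ≥
x_1 = 1, x_2 = 1/3 ↦ 1  ≥
x_1 = 1, x_2 = 2/3 ↦ 1  ≥
x_1 = 1, x_2 = 1 ↦ 1  ≥
So 12 of the 16 assignments meet the threshold.

12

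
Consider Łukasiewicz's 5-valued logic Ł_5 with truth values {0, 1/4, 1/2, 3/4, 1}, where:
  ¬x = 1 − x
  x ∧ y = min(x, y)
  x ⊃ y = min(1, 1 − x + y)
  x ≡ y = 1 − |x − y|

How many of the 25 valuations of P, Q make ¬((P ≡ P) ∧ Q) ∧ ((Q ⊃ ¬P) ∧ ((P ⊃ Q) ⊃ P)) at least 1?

3

value 1: 3 assignments (counts)
value 3/4: 3 assignments
value 1/2: 4 assignments
value 1/4: 6 assignments
value 0: 9 assignments
So 3 of the 25 assignments meet the threshold.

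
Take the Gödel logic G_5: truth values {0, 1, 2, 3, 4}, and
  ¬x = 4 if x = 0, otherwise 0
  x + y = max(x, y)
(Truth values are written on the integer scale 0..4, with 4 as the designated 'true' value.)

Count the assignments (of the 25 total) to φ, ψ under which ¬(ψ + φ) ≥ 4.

1

value 4: 1 assignment (counts)
value 0: 24 assignments
So 1 of the 25 assignments meets the threshold.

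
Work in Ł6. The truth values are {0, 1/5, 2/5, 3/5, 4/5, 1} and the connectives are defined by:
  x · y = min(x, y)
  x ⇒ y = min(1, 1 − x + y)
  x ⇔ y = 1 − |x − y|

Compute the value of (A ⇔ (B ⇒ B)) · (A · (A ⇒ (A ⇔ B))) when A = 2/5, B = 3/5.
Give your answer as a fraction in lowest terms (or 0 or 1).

2/5

B ⇒ B = 3/5 ⇒ 3/5 = 1
A ⇔ (B ⇒ B) = 2/5 ⇔ 1 = 2/5
A ⇔ B = 2/5 ⇔ 3/5 = 4/5
A ⇒ (A ⇔ B) = 2/5 ⇒ 4/5 = 1
A · (A ⇒ (A ⇔ B)) = 2/5 · 1 = 2/5
(A ⇔ (B ⇒ B)) · (A · (A ⇒ (A ⇔ B))) = 2/5 · 2/5 = 2/5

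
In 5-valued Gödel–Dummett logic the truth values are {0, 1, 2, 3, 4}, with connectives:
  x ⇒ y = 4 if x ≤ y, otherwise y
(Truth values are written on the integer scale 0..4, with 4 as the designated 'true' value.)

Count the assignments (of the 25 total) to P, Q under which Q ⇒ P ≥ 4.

value 4: 15 assignments (counts)
value 3: 1 assignment
value 2: 2 assignments
value 1: 3 assignments
value 0: 4 assignments
So 15 of the 25 assignments meet the threshold.

15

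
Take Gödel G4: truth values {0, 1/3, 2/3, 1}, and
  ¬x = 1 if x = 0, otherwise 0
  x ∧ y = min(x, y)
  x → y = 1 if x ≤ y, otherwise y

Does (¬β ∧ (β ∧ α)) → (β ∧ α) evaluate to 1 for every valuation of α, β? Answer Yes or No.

α = 0, β = 0 ↦ 1
α = 0, β = 1/3 ↦ 1
α = 0, β = 2/3 ↦ 1
α = 0, β = 1 ↦ 1
α = 1/3, β = 0 ↦ 1
α = 1/3, β = 1/3 ↦ 1
α = 1/3, β = 2/3 ↦ 1
α = 1/3, β = 1 ↦ 1
α = 2/3, β = 0 ↦ 1
α = 2/3, β = 1/3 ↦ 1
α = 2/3, β = 2/3 ↦ 1
α = 2/3, β = 1 ↦ 1
α = 1, β = 0 ↦ 1
α = 1, β = 1/3 ↦ 1
α = 1, β = 2/3 ↦ 1
α = 1, β = 1 ↦ 1
Every assignment gives a value ≥ 1.

Yes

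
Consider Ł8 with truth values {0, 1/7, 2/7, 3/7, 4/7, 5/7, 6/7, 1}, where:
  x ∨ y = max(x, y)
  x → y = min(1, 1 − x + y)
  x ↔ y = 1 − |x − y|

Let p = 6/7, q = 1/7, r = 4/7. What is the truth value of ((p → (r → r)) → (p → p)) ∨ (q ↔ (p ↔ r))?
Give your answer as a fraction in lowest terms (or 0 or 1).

r → r = 4/7 → 4/7 = 1
p → (r → r) = 6/7 → 1 = 1
p → p = 6/7 → 6/7 = 1
(p → (r → r)) → (p → p) = 1 → 1 = 1
p ↔ r = 6/7 ↔ 4/7 = 5/7
q ↔ (p ↔ r) = 1/7 ↔ 5/7 = 3/7
((p → (r → r)) → (p → p)) ∨ (q ↔ (p ↔ r)) = 1 ∨ 3/7 = 1

1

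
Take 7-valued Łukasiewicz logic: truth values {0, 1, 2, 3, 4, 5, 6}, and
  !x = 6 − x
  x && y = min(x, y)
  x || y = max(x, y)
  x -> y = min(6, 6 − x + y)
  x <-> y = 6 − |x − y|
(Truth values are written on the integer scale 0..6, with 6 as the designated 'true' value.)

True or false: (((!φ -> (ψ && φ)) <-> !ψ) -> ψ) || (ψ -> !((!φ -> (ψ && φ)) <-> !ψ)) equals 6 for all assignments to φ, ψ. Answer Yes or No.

Counterexample: take φ = 1, ψ = 3.
!φ = !1 = 5
ψ && φ = 3 && 1 = 1
!φ -> (ψ && φ) = 5 -> 1 = 2
!ψ = !3 = 3
(!φ -> (ψ && φ)) <-> !ψ = 2 <-> 3 = 5
((!φ -> (ψ && φ)) <-> !ψ) -> ψ = 5 -> 3 = 4
!φ = !1 = 5
ψ && φ = 3 && 1 = 1
!φ -> (ψ && φ) = 5 -> 1 = 2
!ψ = !3 = 3
(!φ -> (ψ && φ)) <-> !ψ = 2 <-> 3 = 5
!((!φ -> (ψ && φ)) <-> !ψ) = !5 = 1
ψ -> !((!φ -> (ψ && φ)) <-> !ψ) = 3 -> 1 = 4
(((!φ -> (ψ && φ)) <-> !ψ) -> ψ) || (ψ -> !((!φ -> (ψ && φ)) <-> !ψ)) = 4 || 4 = 4
This gives 4 ≠ 6.

No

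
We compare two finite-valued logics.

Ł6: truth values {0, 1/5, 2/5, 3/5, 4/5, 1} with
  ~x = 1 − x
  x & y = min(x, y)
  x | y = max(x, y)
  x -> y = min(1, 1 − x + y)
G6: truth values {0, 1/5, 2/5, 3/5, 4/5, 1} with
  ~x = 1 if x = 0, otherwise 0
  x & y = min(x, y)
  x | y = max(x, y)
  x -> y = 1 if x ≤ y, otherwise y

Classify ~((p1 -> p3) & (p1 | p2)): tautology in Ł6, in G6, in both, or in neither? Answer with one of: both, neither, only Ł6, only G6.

In Ł6: at p1 = 0, p2 = 1/5, p3 = 0 the value is 4/5 — not a tautology.
In G6: at p1 = 0, p2 = 1/5, p3 = 0 the value is 0 — not a tautology.

neither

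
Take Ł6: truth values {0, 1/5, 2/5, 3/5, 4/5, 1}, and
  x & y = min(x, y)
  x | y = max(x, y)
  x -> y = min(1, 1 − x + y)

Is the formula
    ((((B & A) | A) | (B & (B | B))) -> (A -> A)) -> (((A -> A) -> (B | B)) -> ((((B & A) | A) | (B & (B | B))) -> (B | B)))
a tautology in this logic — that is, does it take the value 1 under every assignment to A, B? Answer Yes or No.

Yes

At A = 1/5, B = 3/5, for instance:
B & A = 3/5 & 1/5 = 1/5
(B & A) | A = 1/5 | 1/5 = 1/5
B | B = 3/5 | 3/5 = 3/5
B & (B | B) = 3/5 & 3/5 = 3/5
((B & A) | A) | (B & (B | B)) = 1/5 | 3/5 = 3/5
A -> A = 1/5 -> 1/5 = 1
(((B & A) | A) | (B & (B | B))) -> (A -> A) = 3/5 -> 1 = 1
B | B = 3/5 | 3/5 = 3/5
(A -> A) -> (B | B) = 1 -> 3/5 = 3/5
(((B & A) | A) | (B & (B | B))) -> (B | B) = 3/5 -> 3/5 = 1
((A -> A) -> (B | B)) -> ((((B & A) | A) | (B & (B | B))) -> (B | B)) = 3/5 -> 1 = 1
((((B & A) | A) | (B & (B | B))) -> (A -> A)) -> (((A -> A) -> (B | B)) -> ((((B & A) | A) | (B & (B | B))) -> (B | B))) = 1 -> 1 = 1
and checking the remaining 35 assignments likewise gives ≥ 1 in every case.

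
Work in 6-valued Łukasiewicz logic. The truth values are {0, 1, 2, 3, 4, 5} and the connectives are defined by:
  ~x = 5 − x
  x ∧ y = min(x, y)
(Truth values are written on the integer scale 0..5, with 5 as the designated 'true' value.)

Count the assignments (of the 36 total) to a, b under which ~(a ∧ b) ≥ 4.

20

value 5: 11 assignments (counts)
value 4: 9 assignments (counts)
value 3: 7 assignments
value 2: 5 assignments
value 1: 3 assignments
value 0: 1 assignment
So 20 of the 36 assignments meet the threshold.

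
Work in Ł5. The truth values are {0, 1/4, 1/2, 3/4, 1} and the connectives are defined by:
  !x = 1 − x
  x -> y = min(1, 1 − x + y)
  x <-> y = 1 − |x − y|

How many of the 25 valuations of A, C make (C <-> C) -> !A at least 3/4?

10

value 1: 5 assignments (counts)
value 3/4: 5 assignments (counts)
value 1/2: 5 assignments
value 1/4: 5 assignments
value 0: 5 assignments
So 10 of the 25 assignments meet the threshold.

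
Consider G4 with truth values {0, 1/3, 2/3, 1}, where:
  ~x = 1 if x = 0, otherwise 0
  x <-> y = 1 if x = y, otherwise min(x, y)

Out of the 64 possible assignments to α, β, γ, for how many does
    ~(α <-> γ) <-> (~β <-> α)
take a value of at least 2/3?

value 1: 38 assignments (counts)
value 2/3: 1 assignment (counts)
value 1/3: 1 assignment
value 0: 24 assignments
So 39 of the 64 assignments meet the threshold.

39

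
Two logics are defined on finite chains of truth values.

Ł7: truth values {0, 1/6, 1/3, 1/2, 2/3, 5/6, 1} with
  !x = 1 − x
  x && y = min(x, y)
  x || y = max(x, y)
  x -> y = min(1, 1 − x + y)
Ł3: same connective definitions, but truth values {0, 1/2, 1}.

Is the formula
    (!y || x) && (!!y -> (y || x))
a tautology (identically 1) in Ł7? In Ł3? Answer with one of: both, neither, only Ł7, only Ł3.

neither

In Ł7: at x = 0, y = 1/6 the value is 5/6 — not a tautology.
In Ł3: at x = 0, y = 1/2 the value is 1/2 — not a tautology.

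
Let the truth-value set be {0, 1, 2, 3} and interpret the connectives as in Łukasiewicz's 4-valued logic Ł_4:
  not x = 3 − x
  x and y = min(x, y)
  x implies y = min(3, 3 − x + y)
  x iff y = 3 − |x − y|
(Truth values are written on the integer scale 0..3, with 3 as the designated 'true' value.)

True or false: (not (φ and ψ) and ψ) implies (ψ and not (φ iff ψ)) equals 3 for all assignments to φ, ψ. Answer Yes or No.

Counterexample: take φ = 1, ψ = 1.
φ and ψ = 1 and 1 = 1
not (φ and ψ) = not 1 = 2
not (φ and ψ) and ψ = 2 and 1 = 1
φ iff ψ = 1 iff 1 = 3
not (φ iff ψ) = not 3 = 0
ψ and not (φ iff ψ) = 1 and 0 = 0
(not (φ and ψ) and ψ) implies (ψ and not (φ iff ψ)) = 1 implies 0 = 2
This gives 2 ≠ 3.

No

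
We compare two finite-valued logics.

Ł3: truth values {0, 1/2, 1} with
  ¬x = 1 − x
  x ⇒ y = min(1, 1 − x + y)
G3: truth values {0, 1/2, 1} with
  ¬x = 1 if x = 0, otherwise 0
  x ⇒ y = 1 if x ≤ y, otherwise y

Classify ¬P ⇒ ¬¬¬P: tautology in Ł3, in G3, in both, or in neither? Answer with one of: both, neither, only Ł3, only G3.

both

In Ł3: every assignment gives 1 — tautology.
In G3: every assignment gives 1 — tautology.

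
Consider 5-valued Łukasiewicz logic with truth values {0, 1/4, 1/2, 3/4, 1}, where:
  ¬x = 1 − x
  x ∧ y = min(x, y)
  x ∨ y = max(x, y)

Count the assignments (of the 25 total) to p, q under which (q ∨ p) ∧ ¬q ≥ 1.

1

value 1: 1 assignment (counts)
value 3/4: 3 assignments
value 1/2: 7 assignments
value 1/4: 8 assignments
value 0: 6 assignments
So 1 of the 25 assignments meets the threshold.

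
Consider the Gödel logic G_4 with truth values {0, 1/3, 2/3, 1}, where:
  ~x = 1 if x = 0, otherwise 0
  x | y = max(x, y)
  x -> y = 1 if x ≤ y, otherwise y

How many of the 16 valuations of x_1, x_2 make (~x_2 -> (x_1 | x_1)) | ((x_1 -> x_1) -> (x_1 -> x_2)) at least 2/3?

15

x_1 = 0, x_2 = 0 ↦ 1  ≥
x_1 = 0, x_2 = 1/3 ↦ 1  ≥
x_1 = 0, x_2 = 2/3 ↦ 1  ≥
x_1 = 0, x_2 = 1 ↦ 1  ≥
x_1 = 1/3, x_2 = 0 ↦ 1/3  <
x_1 = 1/3, x_2 = 1/3 ↦ 1  ≥
x_1 = 1/3, x_2 = 2/3 ↦ 1  ≥
x_1 = 1/3, x_2 = 1 ↦ 1  ≥
x_1 = 2/3, x_2 = 0 ↦ 2/3  ≥
x_1 = 2/3, x_2 = 1/3 ↦ 1  ≥
x_1 = 2/3, x_2 = 2/3 ↦ 1  ≥
x_1 = 2/3, x_2 = 1 ↦ 1  ≥
x_1 = 1, x_2 = 0 ↦ 1  ≥
x_1 = 1, x_2 = 1/3 ↦ 1  ≥
x_1 = 1, x_2 = 2/3 ↦ 1  ≥
x_1 = 1, x_2 = 1 ↦ 1  ≥
So 15 of the 16 assignments meet the threshold.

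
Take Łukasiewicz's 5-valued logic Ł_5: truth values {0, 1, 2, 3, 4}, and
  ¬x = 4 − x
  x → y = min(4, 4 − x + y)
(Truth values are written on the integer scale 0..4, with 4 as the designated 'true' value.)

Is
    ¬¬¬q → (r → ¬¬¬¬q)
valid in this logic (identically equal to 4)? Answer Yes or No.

No

Counterexample: take q = 0, r = 1.
¬q = ¬0 = 4
¬¬q = ¬4 = 0
¬¬¬q = ¬0 = 4
¬q = ¬0 = 4
¬¬q = ¬4 = 0
¬¬¬q = ¬0 = 4
¬¬¬¬q = ¬4 = 0
r → ¬¬¬¬q = 1 → 0 = 3
¬¬¬q → (r → ¬¬¬¬q) = 4 → 3 = 3
This gives 3 ≠ 4.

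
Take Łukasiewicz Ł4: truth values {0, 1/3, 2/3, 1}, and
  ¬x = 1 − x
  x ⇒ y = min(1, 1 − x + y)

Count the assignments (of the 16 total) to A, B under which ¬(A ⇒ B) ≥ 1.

A = 0, B = 0 ↦ 0  <
A = 0, B = 1/3 ↦ 0  <
A = 0, B = 2/3 ↦ 0  <
A = 0, B = 1 ↦ 0  <
A = 1/3, B = 0 ↦ 1/3  <
A = 1/3, B = 1/3 ↦ 0  <
A = 1/3, B = 2/3 ↦ 0  <
A = 1/3, B = 1 ↦ 0  <
A = 2/3, B = 0 ↦ 2/3  <
A = 2/3, B = 1/3 ↦ 1/3  <
A = 2/3, B = 2/3 ↦ 0  <
A = 2/3, B = 1 ↦ 0  <
A = 1, B = 0 ↦ 1  ≥
A = 1, B = 1/3 ↦ 2/3  <
A = 1, B = 2/3 ↦ 1/3  <
A = 1, B = 1 ↦ 0  <
So 1 of the 16 assignments meets the threshold.

1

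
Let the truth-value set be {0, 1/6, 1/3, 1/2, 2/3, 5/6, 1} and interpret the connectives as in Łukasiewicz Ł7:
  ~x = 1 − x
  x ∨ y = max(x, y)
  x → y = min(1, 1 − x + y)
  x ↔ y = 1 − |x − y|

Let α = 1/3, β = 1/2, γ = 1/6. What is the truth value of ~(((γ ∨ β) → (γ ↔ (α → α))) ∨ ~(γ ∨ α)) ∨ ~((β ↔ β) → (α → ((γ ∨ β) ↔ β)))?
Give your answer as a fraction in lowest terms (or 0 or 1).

γ ∨ β = 1/6 ∨ 1/2 = 1/2
α → α = 1/3 → 1/3 = 1
γ ↔ (α → α) = 1/6 ↔ 1 = 1/6
(γ ∨ β) → (γ ↔ (α → α)) = 1/2 → 1/6 = 2/3
γ ∨ α = 1/6 ∨ 1/3 = 1/3
~(γ ∨ α) = ~1/3 = 2/3
((γ ∨ β) → (γ ↔ (α → α))) ∨ ~(γ ∨ α) = 2/3 ∨ 2/3 = 2/3
~(((γ ∨ β) → (γ ↔ (α → α))) ∨ ~(γ ∨ α)) = ~2/3 = 1/3
β ↔ β = 1/2 ↔ 1/2 = 1
γ ∨ β = 1/6 ∨ 1/2 = 1/2
(γ ∨ β) ↔ β = 1/2 ↔ 1/2 = 1
α → ((γ ∨ β) ↔ β) = 1/3 → 1 = 1
(β ↔ β) → (α → ((γ ∨ β) ↔ β)) = 1 → 1 = 1
~((β ↔ β) → (α → ((γ ∨ β) ↔ β))) = ~1 = 0
~(((γ ∨ β) → (γ ↔ (α → α))) ∨ ~(γ ∨ α)) ∨ ~((β ↔ β) → (α → ((γ ∨ β) ↔ β))) = 1/3 ∨ 0 = 1/3

1/3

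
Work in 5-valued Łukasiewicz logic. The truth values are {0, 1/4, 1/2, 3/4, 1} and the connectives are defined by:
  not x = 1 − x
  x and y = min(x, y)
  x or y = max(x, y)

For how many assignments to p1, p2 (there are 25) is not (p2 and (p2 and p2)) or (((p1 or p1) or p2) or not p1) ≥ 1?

16

value 1: 16 assignments (counts)
value 3/4: 8 assignments
value 1/2: 1 assignment
So 16 of the 25 assignments meet the threshold.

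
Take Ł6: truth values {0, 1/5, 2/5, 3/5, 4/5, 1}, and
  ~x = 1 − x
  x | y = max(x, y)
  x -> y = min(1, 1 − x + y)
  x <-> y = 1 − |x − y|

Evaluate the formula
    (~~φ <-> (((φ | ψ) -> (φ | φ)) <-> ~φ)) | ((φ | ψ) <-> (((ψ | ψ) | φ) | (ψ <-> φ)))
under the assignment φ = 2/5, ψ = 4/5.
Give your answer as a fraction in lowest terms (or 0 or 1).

1

~φ = ~2/5 = 3/5
~~φ = ~3/5 = 2/5
φ | ψ = 2/5 | 4/5 = 4/5
φ | φ = 2/5 | 2/5 = 2/5
(φ | ψ) -> (φ | φ) = 4/5 -> 2/5 = 3/5
~φ = ~2/5 = 3/5
((φ | ψ) -> (φ | φ)) <-> ~φ = 3/5 <-> 3/5 = 1
~~φ <-> (((φ | ψ) -> (φ | φ)) <-> ~φ) = 2/5 <-> 1 = 2/5
φ | ψ = 2/5 | 4/5 = 4/5
ψ | ψ = 4/5 | 4/5 = 4/5
(ψ | ψ) | φ = 4/5 | 2/5 = 4/5
ψ <-> φ = 4/5 <-> 2/5 = 3/5
((ψ | ψ) | φ) | (ψ <-> φ) = 4/5 | 3/5 = 4/5
(φ | ψ) <-> (((ψ | ψ) | φ) | (ψ <-> φ)) = 4/5 <-> 4/5 = 1
(~~φ <-> (((φ | ψ) -> (φ | φ)) <-> ~φ)) | ((φ | ψ) <-> (((ψ | ψ) | φ) | (ψ <-> φ))) = 2/5 | 1 = 1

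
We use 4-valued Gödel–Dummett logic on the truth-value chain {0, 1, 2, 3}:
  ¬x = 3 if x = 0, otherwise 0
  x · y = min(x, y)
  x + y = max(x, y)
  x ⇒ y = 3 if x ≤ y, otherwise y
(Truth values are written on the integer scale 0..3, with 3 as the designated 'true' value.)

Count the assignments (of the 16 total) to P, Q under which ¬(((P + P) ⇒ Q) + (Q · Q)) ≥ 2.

P = 0, Q = 0 ↦ 0  <
P = 0, Q = 1 ↦ 0  <
P = 0, Q = 2 ↦ 0  <
P = 0, Q = 3 ↦ 0  <
P = 1, Q = 0 ↦ 3  ≥
P = 1, Q = 1 ↦ 0  <
P = 1, Q = 2 ↦ 0  <
P = 1, Q = 3 ↦ 0  <
P = 2, Q = 0 ↦ 3  ≥
P = 2, Q = 1 ↦ 0  <
P = 2, Q = 2 ↦ 0  <
P = 2, Q = 3 ↦ 0  <
P = 3, Q = 0 ↦ 3  ≥
P = 3, Q = 1 ↦ 0  <
P = 3, Q = 2 ↦ 0  <
P = 3, Q = 3 ↦ 0  <
So 3 of the 16 assignments meet the threshold.

3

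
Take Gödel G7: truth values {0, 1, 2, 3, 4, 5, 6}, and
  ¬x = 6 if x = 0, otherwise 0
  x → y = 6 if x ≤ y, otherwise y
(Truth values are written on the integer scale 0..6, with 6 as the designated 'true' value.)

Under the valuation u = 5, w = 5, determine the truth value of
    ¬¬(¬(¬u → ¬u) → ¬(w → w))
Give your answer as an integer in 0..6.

¬u = ¬5 = 0
¬u = ¬5 = 0
¬u → ¬u = 0 → 0 = 6
¬(¬u → ¬u) = ¬6 = 0
w → w = 5 → 5 = 6
¬(w → w) = ¬6 = 0
¬(¬u → ¬u) → ¬(w → w) = 0 → 0 = 6
¬(¬(¬u → ¬u) → ¬(w → w)) = ¬6 = 0
¬¬(¬(¬u → ¬u) → ¬(w → w)) = ¬0 = 6

6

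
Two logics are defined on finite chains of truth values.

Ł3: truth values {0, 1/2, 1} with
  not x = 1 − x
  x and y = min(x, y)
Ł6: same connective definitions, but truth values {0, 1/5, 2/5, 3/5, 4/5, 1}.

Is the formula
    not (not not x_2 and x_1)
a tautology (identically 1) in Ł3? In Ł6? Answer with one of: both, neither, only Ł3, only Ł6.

neither

In Ł3: at x_1 = 1/2, x_2 = 1/2 the value is 1/2 — not a tautology.
In Ł6: at x_1 = 1/5, x_2 = 1/5 the value is 4/5 — not a tautology.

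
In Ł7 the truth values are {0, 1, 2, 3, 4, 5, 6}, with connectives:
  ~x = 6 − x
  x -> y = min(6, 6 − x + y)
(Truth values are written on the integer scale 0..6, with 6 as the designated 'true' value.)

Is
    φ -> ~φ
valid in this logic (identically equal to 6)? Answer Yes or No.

No

Counterexample: take φ = 4.
~φ = ~4 = 2
φ -> ~φ = 4 -> 2 = 4
This gives 4 ≠ 6.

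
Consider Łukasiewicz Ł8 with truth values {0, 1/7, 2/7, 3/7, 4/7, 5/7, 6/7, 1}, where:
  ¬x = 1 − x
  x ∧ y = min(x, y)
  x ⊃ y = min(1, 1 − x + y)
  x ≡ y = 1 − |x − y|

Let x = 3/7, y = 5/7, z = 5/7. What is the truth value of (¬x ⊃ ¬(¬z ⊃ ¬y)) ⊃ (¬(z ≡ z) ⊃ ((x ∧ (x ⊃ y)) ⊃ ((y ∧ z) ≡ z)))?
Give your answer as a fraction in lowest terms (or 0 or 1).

¬x = ¬3/7 = 4/7
¬z = ¬5/7 = 2/7
¬y = ¬5/7 = 2/7
¬z ⊃ ¬y = 2/7 ⊃ 2/7 = 1
¬(¬z ⊃ ¬y) = ¬1 = 0
¬x ⊃ ¬(¬z ⊃ ¬y) = 4/7 ⊃ 0 = 3/7
z ≡ z = 5/7 ≡ 5/7 = 1
¬(z ≡ z) = ¬1 = 0
x ⊃ y = 3/7 ⊃ 5/7 = 1
x ∧ (x ⊃ y) = 3/7 ∧ 1 = 3/7
y ∧ z = 5/7 ∧ 5/7 = 5/7
(y ∧ z) ≡ z = 5/7 ≡ 5/7 = 1
(x ∧ (x ⊃ y)) ⊃ ((y ∧ z) ≡ z) = 3/7 ⊃ 1 = 1
¬(z ≡ z) ⊃ ((x ∧ (x ⊃ y)) ⊃ ((y ∧ z) ≡ z)) = 0 ⊃ 1 = 1
(¬x ⊃ ¬(¬z ⊃ ¬y)) ⊃ (¬(z ≡ z) ⊃ ((x ∧ (x ⊃ y)) ⊃ ((y ∧ z) ≡ z))) = 3/7 ⊃ 1 = 1

1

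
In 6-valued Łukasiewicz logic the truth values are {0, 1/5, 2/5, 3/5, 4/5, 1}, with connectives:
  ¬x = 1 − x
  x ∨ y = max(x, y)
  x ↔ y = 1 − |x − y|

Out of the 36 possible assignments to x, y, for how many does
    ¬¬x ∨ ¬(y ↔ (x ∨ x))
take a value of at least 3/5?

value 1: 7 assignments (counts)
value 4/5: 8 assignments (counts)
value 3/5: 9 assignments (counts)
value 2/5: 7 assignments
value 1/5: 4 assignments
value 0: 1 assignment
So 24 of the 36 assignments meet the threshold.

24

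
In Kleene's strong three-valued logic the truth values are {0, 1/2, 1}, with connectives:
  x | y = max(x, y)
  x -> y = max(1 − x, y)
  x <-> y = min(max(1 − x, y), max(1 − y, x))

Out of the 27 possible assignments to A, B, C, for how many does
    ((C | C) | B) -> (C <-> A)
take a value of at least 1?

value 1: 8 assignments (counts)
value 1/2: 15 assignments
value 0: 4 assignments
So 8 of the 27 assignments meet the threshold.

8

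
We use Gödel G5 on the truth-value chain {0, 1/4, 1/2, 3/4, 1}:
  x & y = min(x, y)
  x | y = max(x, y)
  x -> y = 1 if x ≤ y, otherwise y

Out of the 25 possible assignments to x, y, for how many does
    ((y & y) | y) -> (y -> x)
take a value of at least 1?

value 1: 15 assignments (counts)
value 3/4: 1 assignment
value 1/2: 2 assignments
value 1/4: 3 assignments
value 0: 4 assignments
So 15 of the 25 assignments meet the threshold.

15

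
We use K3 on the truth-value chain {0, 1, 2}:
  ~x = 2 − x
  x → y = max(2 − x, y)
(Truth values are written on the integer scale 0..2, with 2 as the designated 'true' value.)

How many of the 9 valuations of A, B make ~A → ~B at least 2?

5

A = 0, B = 0 ↦ 2  ≥
A = 0, B = 1 ↦ 1  <
A = 0, B = 2 ↦ 0  <
A = 1, B = 0 ↦ 2  ≥
A = 1, B = 1 ↦ 1  <
A = 1, B = 2 ↦ 1  <
A = 2, B = 0 ↦ 2  ≥
A = 2, B = 1 ↦ 2  ≥
A = 2, B = 2 ↦ 2  ≥
So 5 of the 9 assignments meet the threshold.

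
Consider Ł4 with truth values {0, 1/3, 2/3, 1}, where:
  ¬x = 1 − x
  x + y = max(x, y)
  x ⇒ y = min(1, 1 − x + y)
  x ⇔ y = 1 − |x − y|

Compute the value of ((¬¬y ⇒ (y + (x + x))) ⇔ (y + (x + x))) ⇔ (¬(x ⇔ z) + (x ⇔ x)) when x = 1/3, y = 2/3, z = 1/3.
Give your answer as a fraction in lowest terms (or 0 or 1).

2/3

¬y = ¬2/3 = 1/3
¬¬y = ¬1/3 = 2/3
x + x = 1/3 + 1/3 = 1/3
y + (x + x) = 2/3 + 1/3 = 2/3
¬¬y ⇒ (y + (x + x)) = 2/3 ⇒ 2/3 = 1
x + x = 1/3 + 1/3 = 1/3
y + (x + x) = 2/3 + 1/3 = 2/3
(¬¬y ⇒ (y + (x + x))) ⇔ (y + (x + x)) = 1 ⇔ 2/3 = 2/3
x ⇔ z = 1/3 ⇔ 1/3 = 1
¬(x ⇔ z) = ¬1 = 0
x ⇔ x = 1/3 ⇔ 1/3 = 1
¬(x ⇔ z) + (x ⇔ x) = 0 + 1 = 1
((¬¬y ⇒ (y + (x + x))) ⇔ (y + (x + x))) ⇔ (¬(x ⇔ z) + (x ⇔ x)) = 2/3 ⇔ 1 = 2/3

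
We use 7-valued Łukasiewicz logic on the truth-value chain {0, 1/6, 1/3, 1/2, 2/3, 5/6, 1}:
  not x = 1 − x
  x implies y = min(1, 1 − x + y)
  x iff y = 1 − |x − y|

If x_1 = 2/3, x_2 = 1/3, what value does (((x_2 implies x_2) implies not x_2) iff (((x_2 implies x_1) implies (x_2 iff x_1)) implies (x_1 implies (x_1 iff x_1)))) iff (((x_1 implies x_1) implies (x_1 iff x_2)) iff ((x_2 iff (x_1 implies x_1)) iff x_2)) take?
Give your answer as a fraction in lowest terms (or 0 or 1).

x_2 implies x_2 = 1/3 implies 1/3 = 1
not x_2 = not 1/3 = 2/3
(x_2 implies x_2) implies not x_2 = 1 implies 2/3 = 2/3
x_2 implies x_1 = 1/3 implies 2/3 = 1
x_2 iff x_1 = 1/3 iff 2/3 = 2/3
(x_2 implies x_1) implies (x_2 iff x_1) = 1 implies 2/3 = 2/3
x_1 iff x_1 = 2/3 iff 2/3 = 1
x_1 implies (x_1 iff x_1) = 2/3 implies 1 = 1
((x_2 implies x_1) implies (x_2 iff x_1)) implies (x_1 implies (x_1 iff x_1)) = 2/3 implies 1 = 1
((x_2 implies x_2) implies not x_2) iff (((x_2 implies x_1) implies (x_2 iff x_1)) implies (x_1 implies (x_1 iff x_1))) = 2/3 iff 1 = 2/3
x_1 implies x_1 = 2/3 implies 2/3 = 1
x_1 iff x_2 = 2/3 iff 1/3 = 2/3
(x_1 implies x_1) implies (x_1 iff x_2) = 1 implies 2/3 = 2/3
x_1 implies x_1 = 2/3 implies 2/3 = 1
x_2 iff (x_1 implies x_1) = 1/3 iff 1 = 1/3
(x_2 iff (x_1 implies x_1)) iff x_2 = 1/3 iff 1/3 = 1
((x_1 implies x_1) implies (x_1 iff x_2)) iff ((x_2 iff (x_1 implies x_1)) iff x_2) = 2/3 iff 1 = 2/3
(((x_2 implies x_2) implies not x_2) iff (((x_2 implies x_1) implies (x_2 iff x_1)) implies (x_1 implies (x_1 iff x_1)))) iff (((x_1 implies x_1) implies (x_1 iff x_2)) iff ((x_2 iff (x_1 implies x_1)) iff x_2)) = 2/3 iff 2/3 = 1

1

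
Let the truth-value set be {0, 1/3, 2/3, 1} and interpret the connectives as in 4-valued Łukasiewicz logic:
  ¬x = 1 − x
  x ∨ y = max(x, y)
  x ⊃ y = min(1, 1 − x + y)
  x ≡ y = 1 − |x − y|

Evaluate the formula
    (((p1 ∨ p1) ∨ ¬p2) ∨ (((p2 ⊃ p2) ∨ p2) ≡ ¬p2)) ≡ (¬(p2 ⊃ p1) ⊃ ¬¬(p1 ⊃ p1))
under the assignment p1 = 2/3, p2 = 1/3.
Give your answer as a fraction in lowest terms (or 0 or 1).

p1 ∨ p1 = 2/3 ∨ 2/3 = 2/3
¬p2 = ¬1/3 = 2/3
(p1 ∨ p1) ∨ ¬p2 = 2/3 ∨ 2/3 = 2/3
p2 ⊃ p2 = 1/3 ⊃ 1/3 = 1
(p2 ⊃ p2) ∨ p2 = 1 ∨ 1/3 = 1
¬p2 = ¬1/3 = 2/3
((p2 ⊃ p2) ∨ p2) ≡ ¬p2 = 1 ≡ 2/3 = 2/3
((p1 ∨ p1) ∨ ¬p2) ∨ (((p2 ⊃ p2) ∨ p2) ≡ ¬p2) = 2/3 ∨ 2/3 = 2/3
p2 ⊃ p1 = 1/3 ⊃ 2/3 = 1
¬(p2 ⊃ p1) = ¬1 = 0
p1 ⊃ p1 = 2/3 ⊃ 2/3 = 1
¬(p1 ⊃ p1) = ¬1 = 0
¬¬(p1 ⊃ p1) = ¬0 = 1
¬(p2 ⊃ p1) ⊃ ¬¬(p1 ⊃ p1) = 0 ⊃ 1 = 1
(((p1 ∨ p1) ∨ ¬p2) ∨ (((p2 ⊃ p2) ∨ p2) ≡ ¬p2)) ≡ (¬(p2 ⊃ p1) ⊃ ¬¬(p1 ⊃ p1)) = 2/3 ≡ 1 = 2/3

2/3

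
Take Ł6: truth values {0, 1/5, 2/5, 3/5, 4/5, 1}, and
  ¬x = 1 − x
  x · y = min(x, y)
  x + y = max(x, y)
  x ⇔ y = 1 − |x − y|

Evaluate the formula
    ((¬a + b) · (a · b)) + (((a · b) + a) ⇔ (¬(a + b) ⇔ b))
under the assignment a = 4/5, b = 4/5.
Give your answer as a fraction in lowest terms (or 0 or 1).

¬a = ¬4/5 = 1/5
¬a + b = 1/5 + 4/5 = 4/5
a · b = 4/5 · 4/5 = 4/5
(¬a + b) · (a · b) = 4/5 · 4/5 = 4/5
a · b = 4/5 · 4/5 = 4/5
(a · b) + a = 4/5 + 4/5 = 4/5
a + b = 4/5 + 4/5 = 4/5
¬(a + b) = ¬4/5 = 1/5
¬(a + b) ⇔ b = 1/5 ⇔ 4/5 = 2/5
((a · b) + a) ⇔ (¬(a + b) ⇔ b) = 4/5 ⇔ 2/5 = 3/5
((¬a + b) · (a · b)) + (((a · b) + a) ⇔ (¬(a + b) ⇔ b)) = 4/5 + 3/5 = 4/5

4/5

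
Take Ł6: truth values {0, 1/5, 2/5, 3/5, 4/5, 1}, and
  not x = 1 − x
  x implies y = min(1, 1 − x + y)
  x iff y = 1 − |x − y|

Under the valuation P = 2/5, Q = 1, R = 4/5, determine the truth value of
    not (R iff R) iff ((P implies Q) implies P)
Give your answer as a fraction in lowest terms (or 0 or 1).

3/5

R iff R = 4/5 iff 4/5 = 1
not (R iff R) = not 1 = 0
P implies Q = 2/5 implies 1 = 1
(P implies Q) implies P = 1 implies 2/5 = 2/5
not (R iff R) iff ((P implies Q) implies P) = 0 iff 2/5 = 3/5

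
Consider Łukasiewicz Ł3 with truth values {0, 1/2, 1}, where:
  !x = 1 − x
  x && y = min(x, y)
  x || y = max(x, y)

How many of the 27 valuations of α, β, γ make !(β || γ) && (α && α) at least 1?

1

value 1: 1 assignment (counts)
value 1/2: 7 assignments
value 0: 19 assignments
So 1 of the 27 assignments meets the threshold.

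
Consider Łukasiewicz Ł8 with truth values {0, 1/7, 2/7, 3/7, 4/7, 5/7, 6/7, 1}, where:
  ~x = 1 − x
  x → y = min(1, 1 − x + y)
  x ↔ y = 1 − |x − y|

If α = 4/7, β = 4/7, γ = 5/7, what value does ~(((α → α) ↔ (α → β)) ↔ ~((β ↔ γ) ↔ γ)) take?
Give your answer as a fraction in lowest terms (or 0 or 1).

α → α = 4/7 → 4/7 = 1
α → β = 4/7 → 4/7 = 1
(α → α) ↔ (α → β) = 1 ↔ 1 = 1
β ↔ γ = 4/7 ↔ 5/7 = 6/7
(β ↔ γ) ↔ γ = 6/7 ↔ 5/7 = 6/7
~((β ↔ γ) ↔ γ) = ~6/7 = 1/7
((α → α) ↔ (α → β)) ↔ ~((β ↔ γ) ↔ γ) = 1 ↔ 1/7 = 1/7
~(((α → α) ↔ (α → β)) ↔ ~((β ↔ γ) ↔ γ)) = ~1/7 = 6/7

6/7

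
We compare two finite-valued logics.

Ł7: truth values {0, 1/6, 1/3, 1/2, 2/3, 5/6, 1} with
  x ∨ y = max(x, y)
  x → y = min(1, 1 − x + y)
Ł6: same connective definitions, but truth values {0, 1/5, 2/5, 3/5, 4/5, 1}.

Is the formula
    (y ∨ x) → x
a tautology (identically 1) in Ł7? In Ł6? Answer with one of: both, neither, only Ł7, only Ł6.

In Ł7: at x = 0, y = 1/6 the value is 5/6 — not a tautology.
In Ł6: at x = 0, y = 1/5 the value is 4/5 — not a tautology.

neither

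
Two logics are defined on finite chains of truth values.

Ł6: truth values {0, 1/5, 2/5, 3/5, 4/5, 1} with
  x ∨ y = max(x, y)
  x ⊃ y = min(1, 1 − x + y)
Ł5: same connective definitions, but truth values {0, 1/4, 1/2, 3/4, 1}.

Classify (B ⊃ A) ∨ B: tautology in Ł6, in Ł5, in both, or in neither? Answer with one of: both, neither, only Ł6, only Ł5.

In Ł6: at A = 0, B = 1/5 the value is 4/5 — not a tautology.
In Ł5: at A = 0, B = 1/4 the value is 3/4 — not a tautology.

neither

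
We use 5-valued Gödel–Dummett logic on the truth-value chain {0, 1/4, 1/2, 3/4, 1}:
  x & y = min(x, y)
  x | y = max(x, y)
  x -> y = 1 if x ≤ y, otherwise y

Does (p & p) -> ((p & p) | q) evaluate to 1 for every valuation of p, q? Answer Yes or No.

At p = 1/4, q = 1/4, for instance:
p & p = 1/4 & 1/4 = 1/4
(p & p) | q = 1/4 | 1/4 = 1/4
(p & p) -> ((p & p) | q) = 1/4 -> 1/4 = 1
and checking the remaining 24 assignments likewise gives ≥ 1 in every case.

Yes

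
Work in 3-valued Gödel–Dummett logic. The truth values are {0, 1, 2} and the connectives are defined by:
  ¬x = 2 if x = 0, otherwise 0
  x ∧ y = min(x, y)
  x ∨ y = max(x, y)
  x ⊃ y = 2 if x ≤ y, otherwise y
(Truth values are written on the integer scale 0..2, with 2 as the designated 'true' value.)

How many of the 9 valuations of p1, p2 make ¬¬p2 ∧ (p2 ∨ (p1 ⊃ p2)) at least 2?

5

p1 = 0, p2 = 0 ↦ 0  <
p1 = 0, p2 = 1 ↦ 2  ≥
p1 = 0, p2 = 2 ↦ 2  ≥
p1 = 1, p2 = 0 ↦ 0  <
p1 = 1, p2 = 1 ↦ 2  ≥
p1 = 1, p2 = 2 ↦ 2  ≥
p1 = 2, p2 = 0 ↦ 0  <
p1 = 2, p2 = 1 ↦ 1  <
p1 = 2, p2 = 2 ↦ 2  ≥
So 5 of the 9 assignments meet the threshold.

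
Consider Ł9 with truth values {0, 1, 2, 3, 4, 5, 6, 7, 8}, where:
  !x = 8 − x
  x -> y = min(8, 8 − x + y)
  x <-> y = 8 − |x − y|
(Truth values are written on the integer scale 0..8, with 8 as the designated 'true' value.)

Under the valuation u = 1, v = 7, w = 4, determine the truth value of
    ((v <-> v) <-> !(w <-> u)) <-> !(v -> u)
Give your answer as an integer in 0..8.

v <-> v = 7 <-> 7 = 8
w <-> u = 4 <-> 1 = 5
!(w <-> u) = !5 = 3
(v <-> v) <-> !(w <-> u) = 8 <-> 3 = 3
v -> u = 7 -> 1 = 2
!(v -> u) = !2 = 6
((v <-> v) <-> !(w <-> u)) <-> !(v -> u) = 3 <-> 6 = 5

5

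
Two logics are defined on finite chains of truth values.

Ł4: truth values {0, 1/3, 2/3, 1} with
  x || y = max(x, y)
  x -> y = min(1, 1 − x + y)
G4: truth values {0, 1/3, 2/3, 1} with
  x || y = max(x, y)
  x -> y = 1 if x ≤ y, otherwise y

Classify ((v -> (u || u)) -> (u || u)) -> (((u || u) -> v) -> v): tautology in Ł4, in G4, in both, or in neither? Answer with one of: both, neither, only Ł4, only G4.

only Ł4

In Ł4: every assignment gives 1 — tautology.
In G4: at u = 0, v = 1/3 the value is 1/3 — not a tautology.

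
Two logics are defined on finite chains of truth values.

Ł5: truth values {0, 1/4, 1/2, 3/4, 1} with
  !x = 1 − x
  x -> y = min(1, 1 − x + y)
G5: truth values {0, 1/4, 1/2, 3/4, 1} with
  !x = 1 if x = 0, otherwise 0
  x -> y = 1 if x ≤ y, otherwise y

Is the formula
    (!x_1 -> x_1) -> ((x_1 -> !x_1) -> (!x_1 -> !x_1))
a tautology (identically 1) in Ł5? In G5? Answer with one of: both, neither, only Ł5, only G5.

In Ł5: every assignment gives 1 — tautology.
In G5: every assignment gives 1 — tautology.

both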